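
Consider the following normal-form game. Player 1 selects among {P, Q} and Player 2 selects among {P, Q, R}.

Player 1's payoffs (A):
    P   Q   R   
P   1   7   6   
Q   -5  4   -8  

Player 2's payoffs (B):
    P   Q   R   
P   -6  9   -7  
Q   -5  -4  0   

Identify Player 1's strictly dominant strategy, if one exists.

Check whether one of Player 1's strategies beats all alternatives regardless of what the opponent does.
P strictly dominates: vs P: 1 > -5; vs Q: 7 > 4; vs R: 6 > -8.

P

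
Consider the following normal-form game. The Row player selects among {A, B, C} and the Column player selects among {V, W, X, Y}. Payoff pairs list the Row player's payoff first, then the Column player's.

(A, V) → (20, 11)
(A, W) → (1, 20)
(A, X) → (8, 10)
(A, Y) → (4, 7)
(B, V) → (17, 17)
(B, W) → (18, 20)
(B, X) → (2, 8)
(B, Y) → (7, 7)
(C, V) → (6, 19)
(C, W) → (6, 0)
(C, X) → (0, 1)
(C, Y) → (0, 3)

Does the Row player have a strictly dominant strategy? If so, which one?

None

Check whether one of the Row player's strategies beats all alternatives regardless of what the opponent does.
A is not dominant: against W, B gives 18 > 1.
B is not dominant: against V, A gives 20 > 17.
C is not dominant: against V, A gives 20 > 6.
No single strategy is best against every opponent action.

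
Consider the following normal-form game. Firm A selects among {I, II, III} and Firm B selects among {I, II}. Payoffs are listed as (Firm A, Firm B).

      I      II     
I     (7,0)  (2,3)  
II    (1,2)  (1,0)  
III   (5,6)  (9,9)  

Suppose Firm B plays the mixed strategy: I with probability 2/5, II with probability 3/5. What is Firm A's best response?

III

Firm A's best reply maximizes expected payoff against the mix.
I: (2/5)·7 + (3/5)·2 = 4
II: (2/5)·1 + (3/5)·1 = 1
III: (2/5)·5 + (3/5)·9 = 37/5
Highest expected payoff is 37/5, from III.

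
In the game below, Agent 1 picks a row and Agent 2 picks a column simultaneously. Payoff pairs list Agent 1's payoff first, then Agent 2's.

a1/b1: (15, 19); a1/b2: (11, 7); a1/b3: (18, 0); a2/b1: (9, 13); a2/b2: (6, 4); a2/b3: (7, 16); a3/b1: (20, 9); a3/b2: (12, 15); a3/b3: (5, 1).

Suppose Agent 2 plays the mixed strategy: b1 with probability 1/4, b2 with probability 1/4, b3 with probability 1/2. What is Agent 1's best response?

Compute Agent 1's expected payoff from each pure strategy against the given mix.
a1: (1/4)·15 + (1/4)·11 + (1/2)·18 = 31/2
a2: (1/4)·9 + (1/4)·6 + (1/2)·7 = 29/4
a3: (1/4)·20 + (1/4)·12 + (1/2)·5 = 21/2
Highest expected payoff is 31/2, from a1.

a1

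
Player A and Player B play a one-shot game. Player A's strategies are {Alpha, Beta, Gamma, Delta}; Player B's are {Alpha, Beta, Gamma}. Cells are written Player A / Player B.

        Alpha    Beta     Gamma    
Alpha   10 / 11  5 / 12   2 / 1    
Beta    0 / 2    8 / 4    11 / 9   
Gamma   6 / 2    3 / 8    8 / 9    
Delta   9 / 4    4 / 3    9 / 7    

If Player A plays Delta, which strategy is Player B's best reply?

With Player A fixed at Delta, Player B's payoffs are: Alpha → 4, Beta → 3, Gamma → 7.
The maximum is 7, achieved by Gamma.

Gamma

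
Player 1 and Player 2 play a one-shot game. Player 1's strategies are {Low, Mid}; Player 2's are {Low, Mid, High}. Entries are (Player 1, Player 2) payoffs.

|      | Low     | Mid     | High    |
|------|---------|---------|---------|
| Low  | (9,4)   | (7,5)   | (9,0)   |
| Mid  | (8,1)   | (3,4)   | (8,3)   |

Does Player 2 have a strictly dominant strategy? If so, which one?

Check whether one of Player 2's strategies beats all alternatives regardless of what the opponent does.
Mid strictly dominates: vs Low: 5 > each of {4, 0}; vs Mid: 4 > each of {1, 3}.

Mid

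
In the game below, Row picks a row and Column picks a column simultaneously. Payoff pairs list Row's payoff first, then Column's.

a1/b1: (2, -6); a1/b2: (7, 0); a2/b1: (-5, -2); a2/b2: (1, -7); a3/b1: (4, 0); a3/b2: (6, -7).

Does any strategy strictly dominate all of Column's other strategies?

A strategy is strictly dominant if it gives Column a strictly higher payoff than every other strategy, against every choice by the opponent.
b1 is not dominant: against a1, b2 gives 0 > -6.
b2 is not dominant: against a2, b1 gives -2 > -7.
No single strategy is best against every opponent action.

None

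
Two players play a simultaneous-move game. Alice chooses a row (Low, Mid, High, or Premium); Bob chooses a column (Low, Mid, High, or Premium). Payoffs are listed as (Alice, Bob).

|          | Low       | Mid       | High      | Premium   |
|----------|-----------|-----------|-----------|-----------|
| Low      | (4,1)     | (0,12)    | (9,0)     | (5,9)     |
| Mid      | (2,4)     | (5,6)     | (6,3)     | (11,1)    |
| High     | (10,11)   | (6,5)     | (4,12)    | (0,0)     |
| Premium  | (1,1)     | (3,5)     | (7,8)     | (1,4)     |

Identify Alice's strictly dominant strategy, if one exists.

None

Check whether one of Alice's strategies beats all alternatives regardless of what the opponent does.
Low is not dominant: against Low, High gives 10 > 4.
Mid is not dominant: against Low, Low gives 4 > 2.
High is not dominant: against High, Low gives 9 > 4.
Premium is not dominant: against Low, Low gives 4 > 1.
No single strategy is best against every opponent action.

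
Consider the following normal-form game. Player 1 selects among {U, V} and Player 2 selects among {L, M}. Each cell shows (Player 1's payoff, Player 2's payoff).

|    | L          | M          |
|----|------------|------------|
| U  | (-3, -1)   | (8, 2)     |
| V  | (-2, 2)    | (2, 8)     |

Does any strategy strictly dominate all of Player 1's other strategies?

Check whether one of Player 1's strategies beats all alternatives regardless of what the opponent does.
U is not dominant: against L, V gives -2 > -3.
V is not dominant: against M, U gives 8 > 2.
No single strategy is best against every opponent action.

No strictly dominant strategy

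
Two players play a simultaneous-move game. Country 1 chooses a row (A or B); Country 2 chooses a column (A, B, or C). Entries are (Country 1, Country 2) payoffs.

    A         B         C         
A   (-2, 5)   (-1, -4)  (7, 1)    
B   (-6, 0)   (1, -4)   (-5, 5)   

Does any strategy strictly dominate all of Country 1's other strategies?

A strategy is strictly dominant if it gives Country 1 a strictly higher payoff than every other strategy, against every choice by the opponent.
A is not dominant: against B, B gives 1 > -1.
B is not dominant: against A, A gives -2 > -6.
No single strategy is best against every opponent action.

No strictly dominant strategy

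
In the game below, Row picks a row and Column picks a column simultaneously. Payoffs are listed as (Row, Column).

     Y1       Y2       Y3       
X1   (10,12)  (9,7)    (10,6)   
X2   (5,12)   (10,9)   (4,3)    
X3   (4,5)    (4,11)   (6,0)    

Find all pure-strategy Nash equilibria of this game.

(X1, Y1)

Check mutual best responses: a cell is a NE iff neither player can gain by unilaterally deviating.
Row's best responses — vs Y1: X1 (payoff 10); vs Y2: X2 (payoff 10); vs Y3: X1 (payoff 10).
Column's best responses — vs X1: Y1 (payoff 12); vs X2: Y1 (payoff 12); vs X3: Y2 (payoff 11).
The only mutual best response is (X1, Y1); neither player gains by switching there.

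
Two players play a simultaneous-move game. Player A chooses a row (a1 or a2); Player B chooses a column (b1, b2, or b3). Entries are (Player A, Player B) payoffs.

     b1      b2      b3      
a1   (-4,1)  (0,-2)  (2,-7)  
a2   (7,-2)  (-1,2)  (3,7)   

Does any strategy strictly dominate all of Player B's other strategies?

No strictly dominant strategy

A strategy is strictly dominant if it gives Player B a strictly higher payoff than every other strategy, against every choice by the opponent.
b1 is not dominant: against a2, b2 gives 2 > -2.
b2 is not dominant: against a1, b1 gives 1 > -2.
b3 is not dominant: against a1, b1 gives 1 > -7.
No single strategy is best against every opponent action.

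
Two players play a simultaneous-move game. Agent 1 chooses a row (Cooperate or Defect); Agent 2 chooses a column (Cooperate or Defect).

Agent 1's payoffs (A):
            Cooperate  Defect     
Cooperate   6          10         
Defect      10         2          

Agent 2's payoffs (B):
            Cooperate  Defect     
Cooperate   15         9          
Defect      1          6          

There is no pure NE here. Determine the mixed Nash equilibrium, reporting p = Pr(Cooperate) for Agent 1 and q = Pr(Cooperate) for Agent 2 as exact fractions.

p = 5/11, q = 2/3

In a mixed NE each player is indifferent between their pure strategies, so the opponent's mix sets the indifference.
Agent 2 indifferent between Cooperate and Defect: p·15 + (1−p)·1 = p·9 + (1−p)·6 ⟹ 1 + 14p = 6 + 3p ⟹ p = 5/11.
Agent 1 indifferent between Cooperate and Defect: q·6 + (1−q)·10 = q·10 + (1−q)·2 ⟹ 10 + (-4)q = 2 + 8q ⟹ q = 2/3.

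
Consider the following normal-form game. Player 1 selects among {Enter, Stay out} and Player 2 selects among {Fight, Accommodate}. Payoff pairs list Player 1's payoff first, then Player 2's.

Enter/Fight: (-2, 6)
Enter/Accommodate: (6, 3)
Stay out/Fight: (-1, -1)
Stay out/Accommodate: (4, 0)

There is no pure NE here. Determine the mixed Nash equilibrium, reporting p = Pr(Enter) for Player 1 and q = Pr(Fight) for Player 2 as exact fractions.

Each player's mixing probability is pinned down by making the *other* player indifferent.
Player 2 indifferent between Fight and Accommodate: p·6 + (1−p)·(-1) = p·3 + (1−p)·0 ⟹ (-1) + 7p = 0 + 3p ⟹ p = 1/4.
Player 1 indifferent between Enter and Stay out: q·(-2) + (1−q)·6 = q·(-1) + (1−q)·4 ⟹ 6 + (-8)q = 4 + (-5)q ⟹ q = 2/3.

p = 1/4, q = 2/3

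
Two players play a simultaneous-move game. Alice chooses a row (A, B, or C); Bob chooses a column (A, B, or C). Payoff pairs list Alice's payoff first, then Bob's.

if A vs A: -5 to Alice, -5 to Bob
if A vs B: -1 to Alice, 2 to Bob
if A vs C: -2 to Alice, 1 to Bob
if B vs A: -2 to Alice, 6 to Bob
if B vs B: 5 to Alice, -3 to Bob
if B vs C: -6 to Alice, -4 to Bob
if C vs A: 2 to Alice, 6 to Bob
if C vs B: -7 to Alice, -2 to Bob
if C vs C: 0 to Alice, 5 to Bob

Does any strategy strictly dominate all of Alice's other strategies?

None

Check whether one of Alice's strategies beats all alternatives regardless of what the opponent does.
A is not dominant: against A, B gives -2 > -5.
B is not dominant: against A, C gives 2 > -2.
C is not dominant: against B, A gives -1 > -7.
No single strategy is best against every opponent action.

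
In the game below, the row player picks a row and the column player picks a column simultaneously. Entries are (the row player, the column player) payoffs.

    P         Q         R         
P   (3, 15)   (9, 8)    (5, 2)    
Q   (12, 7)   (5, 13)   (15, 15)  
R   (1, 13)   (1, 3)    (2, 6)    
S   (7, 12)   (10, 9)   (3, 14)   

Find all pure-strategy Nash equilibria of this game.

(Q, R)

A profile is a Nash equilibrium when each player is best-responding to the other.
The row player's best responses — vs P: Q (payoff 12); vs Q: S (payoff 10); vs R: Q (payoff 15).
The column player's best responses — vs P: P (payoff 15); vs Q: R (payoff 15); vs R: P (payoff 13); vs S: R (payoff 14).
The only mutual best response is (Q, R); neither player gains by switching there.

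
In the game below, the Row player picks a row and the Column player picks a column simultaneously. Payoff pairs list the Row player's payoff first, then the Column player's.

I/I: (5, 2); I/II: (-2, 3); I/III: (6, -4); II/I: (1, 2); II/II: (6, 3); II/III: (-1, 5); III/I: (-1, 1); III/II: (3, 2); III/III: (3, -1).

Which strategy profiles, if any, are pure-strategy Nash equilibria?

Find each player's best response to every opponent strategy; NE are the intersections.
The Row player's best responses — vs I: I (payoff 5); vs II: II (payoff 6); vs III: I (payoff 6).
The Column player's best responses — vs I: II (payoff 3); vs II: III (payoff 5); vs III: II (payoff 2).
No cell has both players best-responding. For instance, the Row player's best reply to I is I, but against I the Column player prefers II over I.

None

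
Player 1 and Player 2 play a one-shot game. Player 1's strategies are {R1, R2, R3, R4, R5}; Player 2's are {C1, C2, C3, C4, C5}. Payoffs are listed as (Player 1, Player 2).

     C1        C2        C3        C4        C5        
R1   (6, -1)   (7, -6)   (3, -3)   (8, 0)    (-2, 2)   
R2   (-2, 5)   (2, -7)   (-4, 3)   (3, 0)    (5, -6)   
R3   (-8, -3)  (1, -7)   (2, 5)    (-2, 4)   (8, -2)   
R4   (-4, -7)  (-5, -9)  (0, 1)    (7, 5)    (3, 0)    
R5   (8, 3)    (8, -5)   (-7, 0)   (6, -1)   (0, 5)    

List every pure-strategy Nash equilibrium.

No pure-strategy Nash equilibrium

A profile is a Nash equilibrium when each player is best-responding to the other.
Player 1's best responses — vs C1: R5 (payoff 8); vs C2: R5 (payoff 8); vs C3: R1 (payoff 3); vs C4: R1 (payoff 8); vs C5: R3 (payoff 8).
Player 2's best responses — vs R1: C5 (payoff 2); vs R2: C1 (payoff 5); vs R3: C3 (payoff 5); vs R4: C4 (payoff 5); vs R5: C5 (payoff 5).
No cell has both players best-responding. For instance, Player 1's best reply to C2 is R5, but against R5 Player 2 prefers C5 over C2.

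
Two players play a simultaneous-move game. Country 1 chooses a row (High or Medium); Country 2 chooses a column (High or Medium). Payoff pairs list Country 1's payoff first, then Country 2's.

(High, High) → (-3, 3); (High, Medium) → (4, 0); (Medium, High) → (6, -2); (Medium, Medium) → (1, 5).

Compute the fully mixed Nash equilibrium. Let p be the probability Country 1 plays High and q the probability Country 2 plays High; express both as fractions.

p = 7/10, q = 1/4

In a mixed NE each player is indifferent between their pure strategies, so the opponent's mix sets the indifference.
Country 2 indifferent between High and Medium: p·3 + (1−p)·(-2) = p·0 + (1−p)·5 ⟹ (-2) + 5p = 5 + (-5)p ⟹ p = 7/10.
Country 1 indifferent between High and Medium: q·(-3) + (1−q)·4 = q·6 + (1−q)·1 ⟹ 4 + (-7)q = 1 + 5q ⟹ q = 1/4.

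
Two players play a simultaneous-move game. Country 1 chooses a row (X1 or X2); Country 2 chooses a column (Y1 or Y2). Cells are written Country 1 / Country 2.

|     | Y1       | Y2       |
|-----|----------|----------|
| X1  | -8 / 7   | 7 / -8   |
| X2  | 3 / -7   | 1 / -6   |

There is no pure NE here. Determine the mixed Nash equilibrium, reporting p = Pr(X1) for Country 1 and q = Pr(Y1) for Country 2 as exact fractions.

Each player's mixing probability is pinned down by making the *other* player indifferent.
Country 2 indifferent between Y1 and Y2: p·7 + (1−p)·(-7) = p·(-8) + (1−p)·(-6) ⟹ (-7) + 14p = (-6) + (-2)p ⟹ p = 1/16.
Country 1 indifferent between X1 and X2: q·(-8) + (1−q)·7 = q·3 + (1−q)·1 ⟹ 7 + (-15)q = 1 + 2q ⟹ q = 6/17.

p = 1/16, q = 6/17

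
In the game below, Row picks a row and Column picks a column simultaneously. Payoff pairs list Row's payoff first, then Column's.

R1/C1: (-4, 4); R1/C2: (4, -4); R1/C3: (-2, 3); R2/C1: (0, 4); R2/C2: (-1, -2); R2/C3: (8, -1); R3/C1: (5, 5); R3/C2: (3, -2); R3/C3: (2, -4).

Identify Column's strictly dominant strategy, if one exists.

Check whether one of Column's strategies beats all alternatives regardless of what the opponent does.
C1 strictly dominates: vs R1: 4 > each of {-4, 3}; vs R2: 4 > each of {-2, -1}; vs R3: 5 > each of {-2, -4}.

C1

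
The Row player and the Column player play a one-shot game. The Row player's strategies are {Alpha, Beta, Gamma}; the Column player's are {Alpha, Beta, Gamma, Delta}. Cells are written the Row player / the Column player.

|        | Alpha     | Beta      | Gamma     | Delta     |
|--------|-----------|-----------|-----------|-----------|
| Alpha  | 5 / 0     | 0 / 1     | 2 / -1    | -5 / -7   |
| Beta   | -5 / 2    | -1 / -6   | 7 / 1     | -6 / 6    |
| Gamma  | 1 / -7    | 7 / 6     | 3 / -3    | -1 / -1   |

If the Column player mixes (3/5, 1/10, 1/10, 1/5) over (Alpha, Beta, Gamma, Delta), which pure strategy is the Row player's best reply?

Alpha

The Row player's best reply maximizes expected payoff against the mix.
Alpha: (3/5)·5 + (1/10)·0 + (1/10)·2 + (1/5)·(-5) = 11/5
Beta: (3/5)·(-5) + (1/10)·(-1) + (1/10)·7 + (1/5)·(-6) = -18/5
Gamma: (3/5)·1 + (1/10)·7 + (1/10)·3 + (1/5)·(-1) = 7/5
Highest expected payoff is 11/5, from Alpha.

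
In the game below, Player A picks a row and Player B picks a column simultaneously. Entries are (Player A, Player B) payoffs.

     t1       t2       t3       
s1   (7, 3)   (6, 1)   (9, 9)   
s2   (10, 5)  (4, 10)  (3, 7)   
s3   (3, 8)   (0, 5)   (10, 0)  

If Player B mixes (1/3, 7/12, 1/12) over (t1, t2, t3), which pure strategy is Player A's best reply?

Player A's best reply maximizes expected payoff against the mix.
s1: (1/3)·7 + (7/12)·6 + (1/12)·9 = 79/12
s2: (1/3)·10 + (7/12)·4 + (1/12)·3 = 71/12
s3: (1/3)·3 + (7/12)·0 + (1/12)·10 = 11/6
Highest expected payoff is 79/12, from s1.

s1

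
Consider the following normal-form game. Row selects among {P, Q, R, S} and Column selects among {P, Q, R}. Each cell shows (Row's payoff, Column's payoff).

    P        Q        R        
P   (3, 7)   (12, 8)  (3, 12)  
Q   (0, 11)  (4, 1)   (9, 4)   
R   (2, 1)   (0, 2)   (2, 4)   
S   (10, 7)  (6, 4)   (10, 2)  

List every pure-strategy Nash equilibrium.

A profile is a Nash equilibrium when each player is best-responding to the other.
Row's best responses — vs P: S (payoff 10); vs Q: P (payoff 12); vs R: S (payoff 10).
Column's best responses — vs P: R (payoff 12); vs Q: P (payoff 11); vs R: R (payoff 4); vs S: P (payoff 7).
The only mutual best response is (S, P); neither player gains by switching there.

(S, P)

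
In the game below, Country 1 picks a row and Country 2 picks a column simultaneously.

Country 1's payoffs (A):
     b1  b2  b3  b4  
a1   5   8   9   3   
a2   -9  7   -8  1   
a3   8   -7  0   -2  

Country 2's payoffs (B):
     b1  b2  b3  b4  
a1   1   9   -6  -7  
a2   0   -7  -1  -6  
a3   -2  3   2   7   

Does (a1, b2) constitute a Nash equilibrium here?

Holding Country 2 at b2: Country 1 gets 8 from a1, versus 7 from a2, -7 from a3. No profitable deviation for Country 1.
Holding Country 1 at a1: Country 2 gets 9 from b2, versus 1 from b1, -6 from b3, -7 from b4. No profitable deviation for Country 2 either.

Yes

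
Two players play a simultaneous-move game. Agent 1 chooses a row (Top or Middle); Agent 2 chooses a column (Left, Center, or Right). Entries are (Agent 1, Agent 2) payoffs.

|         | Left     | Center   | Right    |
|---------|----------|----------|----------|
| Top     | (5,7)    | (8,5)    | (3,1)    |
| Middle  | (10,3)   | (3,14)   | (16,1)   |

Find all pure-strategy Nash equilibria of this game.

None

Check mutual best responses: a cell is a NE iff neither player can gain by unilaterally deviating.
Agent 1's best responses — vs Left: Middle (payoff 10); vs Center: Top (payoff 8); vs Right: Middle (payoff 16).
Agent 2's best responses — vs Top: Left (payoff 7); vs Middle: Center (payoff 14).
No cell has both players best-responding. For instance, Agent 1's best reply to Right is Middle, but against Middle Agent 2 prefers Center over Right.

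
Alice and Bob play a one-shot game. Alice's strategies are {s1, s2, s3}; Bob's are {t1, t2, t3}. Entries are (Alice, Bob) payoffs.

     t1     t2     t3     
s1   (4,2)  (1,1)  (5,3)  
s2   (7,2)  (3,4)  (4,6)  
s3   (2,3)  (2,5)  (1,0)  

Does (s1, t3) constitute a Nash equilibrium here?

Holding Bob at t3: Alice gets 5 from s1, versus 4 from s2, 1 from s3. No profitable deviation for Alice.
Holding Alice at s1: Bob gets 3 from t3, versus 2 from t1, 1 from t2. No profitable deviation for Bob either.

Yes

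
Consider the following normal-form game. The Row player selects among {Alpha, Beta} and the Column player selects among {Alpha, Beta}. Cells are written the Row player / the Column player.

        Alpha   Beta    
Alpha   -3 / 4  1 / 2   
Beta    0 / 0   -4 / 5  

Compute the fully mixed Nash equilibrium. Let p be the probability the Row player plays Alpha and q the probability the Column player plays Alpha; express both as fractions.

p = 5/7, q = 5/8

Each player's mixing probability is pinned down by making the *other* player indifferent.
The Column player indifferent between Alpha and Beta: p·4 + (1−p)·0 = p·2 + (1−p)·5 ⟹ 0 + 4p = 5 + (-3)p ⟹ p = 5/7.
The Row player indifferent between Alpha and Beta: q·(-3) + (1−q)·1 = q·0 + (1−q)·(-4) ⟹ 1 + (-4)q = (-4) + 4q ⟹ q = 5/8.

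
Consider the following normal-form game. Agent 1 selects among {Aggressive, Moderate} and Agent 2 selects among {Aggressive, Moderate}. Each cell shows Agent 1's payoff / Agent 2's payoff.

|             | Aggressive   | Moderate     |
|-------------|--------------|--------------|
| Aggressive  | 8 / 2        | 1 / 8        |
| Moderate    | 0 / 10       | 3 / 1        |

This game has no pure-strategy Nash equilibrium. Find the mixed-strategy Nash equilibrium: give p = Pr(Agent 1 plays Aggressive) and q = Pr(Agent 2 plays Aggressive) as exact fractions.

Each player's mixing probability is pinned down by making the *other* player indifferent.
Agent 2 indifferent between Aggressive and Moderate: p·2 + (1−p)·10 = p·8 + (1−p)·1 ⟹ 10 + (-8)p = 1 + 7p ⟹ p = 3/5.
Agent 1 indifferent between Aggressive and Moderate: q·8 + (1−q)·1 = q·0 + (1−q)·3 ⟹ 1 + 7q = 3 + (-3)q ⟹ q = 1/5.

p = 3/5, q = 1/5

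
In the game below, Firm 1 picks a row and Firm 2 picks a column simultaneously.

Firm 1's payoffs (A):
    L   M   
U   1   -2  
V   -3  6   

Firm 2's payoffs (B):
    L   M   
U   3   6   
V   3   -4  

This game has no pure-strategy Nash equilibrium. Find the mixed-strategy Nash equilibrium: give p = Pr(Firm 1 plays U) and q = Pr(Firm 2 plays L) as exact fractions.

p = 7/10, q = 2/3

In a mixed NE each player is indifferent between their pure strategies, so the opponent's mix sets the indifference.
Firm 2 indifferent between L and M: p·3 + (1−p)·3 = p·6 + (1−p)·(-4) ⟹ 3 + 0p = (-4) + 10p ⟹ p = 7/10.
Firm 1 indifferent between U and V: q·1 + (1−q)·(-2) = q·(-3) + (1−q)·6 ⟹ (-2) + 3q = 6 + (-9)q ⟹ q = 2/3.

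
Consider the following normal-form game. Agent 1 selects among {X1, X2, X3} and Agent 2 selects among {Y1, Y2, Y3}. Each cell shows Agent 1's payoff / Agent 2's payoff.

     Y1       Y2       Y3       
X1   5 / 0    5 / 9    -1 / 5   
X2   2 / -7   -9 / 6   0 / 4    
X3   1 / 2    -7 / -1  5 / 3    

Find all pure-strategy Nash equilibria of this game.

(X1, Y2) and (X3, Y3)

Find each player's best response to every opponent strategy; NE are the intersections.
Agent 1's best responses — vs Y1: X1 (payoff 5); vs Y2: X1 (payoff 5); vs Y3: X3 (payoff 5).
Agent 2's best responses — vs X1: Y2 (payoff 9); vs X2: Y2 (payoff 6); vs X3: Y3 (payoff 3).
Mutual best responses occur at (X1, Y2) and (X3, Y3); at each, neither player gains by switching.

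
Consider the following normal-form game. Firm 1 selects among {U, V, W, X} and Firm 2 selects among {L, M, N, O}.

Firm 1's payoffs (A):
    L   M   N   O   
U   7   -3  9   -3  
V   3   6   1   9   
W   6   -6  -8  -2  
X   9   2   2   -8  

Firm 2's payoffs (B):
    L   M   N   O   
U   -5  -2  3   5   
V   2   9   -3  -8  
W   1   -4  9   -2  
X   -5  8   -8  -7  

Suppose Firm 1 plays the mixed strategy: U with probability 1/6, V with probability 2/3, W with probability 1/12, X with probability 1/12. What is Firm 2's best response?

M

Firm 2's best reply maximizes expected payoff against the mix.
L: (1/6)·(-5) + (2/3)·2 + (1/12)·1 + (1/12)·(-5) = 1/6
M: (1/6)·(-2) + (2/3)·9 + (1/12)·(-4) + (1/12)·8 = 6
N: (1/6)·3 + (2/3)·(-3) + (1/12)·9 + (1/12)·(-8) = -17/12
O: (1/6)·5 + (2/3)·(-8) + (1/12)·(-2) + (1/12)·(-7) = -21/4
Highest expected payoff is 6, from M.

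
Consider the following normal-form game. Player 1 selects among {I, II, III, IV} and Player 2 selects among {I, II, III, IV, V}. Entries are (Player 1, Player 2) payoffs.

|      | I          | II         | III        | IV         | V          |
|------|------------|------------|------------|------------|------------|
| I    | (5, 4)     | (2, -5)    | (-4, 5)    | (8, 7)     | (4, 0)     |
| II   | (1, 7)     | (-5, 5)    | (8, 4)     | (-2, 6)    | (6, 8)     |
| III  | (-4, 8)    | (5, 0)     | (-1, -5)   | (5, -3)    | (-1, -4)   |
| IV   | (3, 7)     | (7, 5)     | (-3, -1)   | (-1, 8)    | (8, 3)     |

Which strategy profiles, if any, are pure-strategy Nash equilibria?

Find each player's best response to every opponent strategy; NE are the intersections.
Player 1's best responses — vs I: I (payoff 5); vs II: IV (payoff 7); vs III: II (payoff 8); vs IV: I (payoff 8); vs V: IV (payoff 8).
Player 2's best responses — vs I: IV (payoff 7); vs II: V (payoff 8); vs III: I (payoff 8); vs IV: IV (payoff 8).
The only mutual best response is (I, IV); neither player gains by switching there.

(I, IV)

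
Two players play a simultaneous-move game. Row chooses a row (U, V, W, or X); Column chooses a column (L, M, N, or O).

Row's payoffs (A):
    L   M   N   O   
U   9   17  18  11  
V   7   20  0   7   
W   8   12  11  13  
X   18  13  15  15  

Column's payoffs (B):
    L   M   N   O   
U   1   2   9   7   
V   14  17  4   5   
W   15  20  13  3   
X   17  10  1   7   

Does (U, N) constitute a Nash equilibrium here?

Holding Column at N: Row gets 18 from U, versus 0 from V, 11 from W, 15 from X. No profitable deviation for Row.
Holding Row at U: Column gets 9 from N, versus 1 from L, 2 from M, 7 from O. No profitable deviation for Column either.

Yes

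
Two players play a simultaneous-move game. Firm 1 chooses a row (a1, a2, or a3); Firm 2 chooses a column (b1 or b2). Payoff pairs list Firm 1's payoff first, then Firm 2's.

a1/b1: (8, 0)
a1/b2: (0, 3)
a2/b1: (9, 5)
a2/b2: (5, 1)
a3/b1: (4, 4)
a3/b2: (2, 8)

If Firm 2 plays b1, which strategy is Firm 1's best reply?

With Firm 2 fixed at b1, Firm 1's payoffs are: a1 → 8, a2 → 9, a3 → 4.
The maximum is 9, achieved by a2.

a2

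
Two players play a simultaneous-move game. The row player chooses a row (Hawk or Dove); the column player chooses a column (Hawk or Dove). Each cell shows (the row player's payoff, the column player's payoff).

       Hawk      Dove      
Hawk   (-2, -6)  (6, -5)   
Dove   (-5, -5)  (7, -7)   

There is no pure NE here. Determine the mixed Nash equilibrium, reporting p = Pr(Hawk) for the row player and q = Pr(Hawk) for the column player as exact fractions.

In a mixed NE each player is indifferent between their pure strategies, so the opponent's mix sets the indifference.
The column player indifferent between Hawk and Dove: p·(-6) + (1−p)·(-5) = p·(-5) + (1−p)·(-7) ⟹ (-5) + (-1)p = (-7) + 2p ⟹ p = 2/3.
The row player indifferent between Hawk and Dove: q·(-2) + (1−q)·6 = q·(-5) + (1−q)·7 ⟹ 6 + (-8)q = 7 + (-12)q ⟹ q = 1/4.

p = 2/3, q = 1/4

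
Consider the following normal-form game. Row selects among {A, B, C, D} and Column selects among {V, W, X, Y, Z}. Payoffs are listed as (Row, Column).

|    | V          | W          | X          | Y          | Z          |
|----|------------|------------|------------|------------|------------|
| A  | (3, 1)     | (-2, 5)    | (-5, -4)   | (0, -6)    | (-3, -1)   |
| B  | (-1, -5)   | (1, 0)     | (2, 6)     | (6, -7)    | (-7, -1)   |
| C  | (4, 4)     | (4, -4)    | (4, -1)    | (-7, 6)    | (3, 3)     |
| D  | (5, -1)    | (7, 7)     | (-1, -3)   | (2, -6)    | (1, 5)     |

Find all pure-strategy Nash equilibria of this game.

(D, W)

Check mutual best responses: a cell is a NE iff neither player can gain by unilaterally deviating.
Row's best responses — vs V: D (payoff 5); vs W: D (payoff 7); vs X: C (payoff 4); vs Y: B (payoff 6); vs Z: C (payoff 3).
Column's best responses — vs A: W (payoff 5); vs B: X (payoff 6); vs C: Y (payoff 6); vs D: W (payoff 7).
The only mutual best response is (D, W); neither player gains by switching there.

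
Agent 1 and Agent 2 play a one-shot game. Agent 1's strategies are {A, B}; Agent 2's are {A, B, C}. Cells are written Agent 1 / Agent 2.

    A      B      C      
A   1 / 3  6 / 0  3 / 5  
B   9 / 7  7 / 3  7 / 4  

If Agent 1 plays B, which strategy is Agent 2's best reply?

A

With Agent 1 fixed at B, Agent 2's payoffs are: A → 7, B → 3, C → 4.
The maximum is 7, achieved by A.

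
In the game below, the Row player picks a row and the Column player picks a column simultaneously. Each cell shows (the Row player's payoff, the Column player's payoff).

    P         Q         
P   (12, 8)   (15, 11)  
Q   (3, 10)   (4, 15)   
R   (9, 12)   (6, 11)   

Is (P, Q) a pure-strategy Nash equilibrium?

Holding the Column player at Q: the Row player gets 15 from P, versus 4 from Q, 6 from R. No profitable deviation for the Row player.
Holding the Row player at P: the Column player gets 11 from Q, versus 8 from P. No profitable deviation for the Column player either.

Yes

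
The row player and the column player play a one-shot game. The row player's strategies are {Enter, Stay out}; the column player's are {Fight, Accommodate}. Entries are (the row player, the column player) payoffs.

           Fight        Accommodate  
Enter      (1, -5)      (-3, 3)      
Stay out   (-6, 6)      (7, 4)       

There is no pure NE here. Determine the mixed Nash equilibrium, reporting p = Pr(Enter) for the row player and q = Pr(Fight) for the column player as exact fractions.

p = 1/5, q = 10/17

In a mixed NE each player is indifferent between their pure strategies, so the opponent's mix sets the indifference.
The column player indifferent between Fight and Accommodate: p·(-5) + (1−p)·6 = p·3 + (1−p)·4 ⟹ 6 + (-11)p = 4 + (-1)p ⟹ p = 1/5.
The row player indifferent between Enter and Stay out: q·1 + (1−q)·(-3) = q·(-6) + (1−q)·7 ⟹ (-3) + 4q = 7 + (-13)q ⟹ q = 10/17.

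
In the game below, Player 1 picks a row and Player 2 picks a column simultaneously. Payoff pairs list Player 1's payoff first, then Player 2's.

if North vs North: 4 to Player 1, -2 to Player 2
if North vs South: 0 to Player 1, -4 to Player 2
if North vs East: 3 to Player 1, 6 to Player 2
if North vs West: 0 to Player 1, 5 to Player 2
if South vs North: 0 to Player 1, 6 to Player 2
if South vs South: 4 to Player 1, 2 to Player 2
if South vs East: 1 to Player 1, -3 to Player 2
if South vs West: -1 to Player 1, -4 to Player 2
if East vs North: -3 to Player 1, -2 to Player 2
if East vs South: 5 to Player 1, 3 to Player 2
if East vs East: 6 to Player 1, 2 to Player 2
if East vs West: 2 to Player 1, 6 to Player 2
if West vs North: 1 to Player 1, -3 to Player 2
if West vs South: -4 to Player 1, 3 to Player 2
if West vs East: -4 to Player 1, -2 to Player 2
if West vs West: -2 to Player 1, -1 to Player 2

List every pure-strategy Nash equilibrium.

(East, West)

Find each player's best response to every opponent strategy; NE are the intersections.
Player 1's best responses — vs North: North (payoff 4); vs South: East (payoff 5); vs East: East (payoff 6); vs West: East (payoff 2).
Player 2's best responses — vs North: East (payoff 6); vs South: North (payoff 6); vs East: West (payoff 6); vs West: South (payoff 3).
The only mutual best response is (East, West); neither player gains by switching there.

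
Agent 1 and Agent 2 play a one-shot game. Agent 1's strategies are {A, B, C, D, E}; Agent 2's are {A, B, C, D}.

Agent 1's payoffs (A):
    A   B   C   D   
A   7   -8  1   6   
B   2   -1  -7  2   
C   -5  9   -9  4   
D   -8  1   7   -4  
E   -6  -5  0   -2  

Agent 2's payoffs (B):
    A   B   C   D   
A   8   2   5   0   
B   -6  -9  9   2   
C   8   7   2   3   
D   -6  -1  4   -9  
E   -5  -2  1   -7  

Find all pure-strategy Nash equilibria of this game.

A profile is a Nash equilibrium when each player is best-responding to the other.
Agent 1's best responses — vs A: A (payoff 7); vs B: C (payoff 9); vs C: D (payoff 7); vs D: A (payoff 6).
Agent 2's best responses — vs A: A (payoff 8); vs B: C (payoff 9); vs C: A (payoff 8); vs D: C (payoff 4); vs E: C (payoff 1).
Mutual best responses occur at (A, A) and (D, C); at each, neither player gains by switching.

(A, A) and (D, C)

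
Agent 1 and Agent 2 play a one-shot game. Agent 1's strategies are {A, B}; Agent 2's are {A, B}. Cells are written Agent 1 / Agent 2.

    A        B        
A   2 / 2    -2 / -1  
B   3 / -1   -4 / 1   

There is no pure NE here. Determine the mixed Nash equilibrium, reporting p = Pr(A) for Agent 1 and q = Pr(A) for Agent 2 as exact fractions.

p = 2/5, q = 2/3

Each player's mixing probability is pinned down by making the *other* player indifferent.
Agent 2 indifferent between A and B: p·2 + (1−p)·(-1) = p·(-1) + (1−p)·1 ⟹ (-1) + 3p = 1 + (-2)p ⟹ p = 2/5.
Agent 1 indifferent between A and B: q·2 + (1−q)·(-2) = q·3 + (1−q)·(-4) ⟹ (-2) + 4q = (-4) + 7q ⟹ q = 2/3.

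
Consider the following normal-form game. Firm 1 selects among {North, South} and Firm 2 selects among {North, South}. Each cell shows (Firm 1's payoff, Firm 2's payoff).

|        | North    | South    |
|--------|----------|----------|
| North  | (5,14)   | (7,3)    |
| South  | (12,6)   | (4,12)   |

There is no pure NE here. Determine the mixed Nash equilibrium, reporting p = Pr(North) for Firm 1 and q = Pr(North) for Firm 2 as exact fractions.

p = 6/17, q = 3/10

Each player's mixing probability is pinned down by making the *other* player indifferent.
Firm 2 indifferent between North and South: p·14 + (1−p)·6 = p·3 + (1−p)·12 ⟹ 6 + 8p = 12 + (-9)p ⟹ p = 6/17.
Firm 1 indifferent between North and South: q·5 + (1−q)·7 = q·12 + (1−q)·4 ⟹ 7 + (-2)q = 4 + 8q ⟹ q = 3/10.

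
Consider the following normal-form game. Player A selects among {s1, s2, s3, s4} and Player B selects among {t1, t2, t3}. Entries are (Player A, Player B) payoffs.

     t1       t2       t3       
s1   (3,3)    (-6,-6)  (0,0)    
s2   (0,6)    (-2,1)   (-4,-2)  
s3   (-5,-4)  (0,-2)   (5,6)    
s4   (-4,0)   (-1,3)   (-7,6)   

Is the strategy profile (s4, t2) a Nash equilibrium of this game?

No

Holding Player B at t2: Player A gets -1 from s4 but could get 0 by switching to s3. Player A has a profitable deviation.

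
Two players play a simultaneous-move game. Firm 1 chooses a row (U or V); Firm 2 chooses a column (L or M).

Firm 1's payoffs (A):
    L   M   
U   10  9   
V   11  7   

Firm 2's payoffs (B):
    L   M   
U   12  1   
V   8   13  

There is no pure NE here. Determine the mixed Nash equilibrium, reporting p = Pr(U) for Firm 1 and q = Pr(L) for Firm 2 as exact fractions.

In a mixed NE each player is indifferent between their pure strategies, so the opponent's mix sets the indifference.
Firm 2 indifferent between L and M: p·12 + (1−p)·8 = p·1 + (1−p)·13 ⟹ 8 + 4p = 13 + (-12)p ⟹ p = 5/16.
Firm 1 indifferent between U and V: q·10 + (1−q)·9 = q·11 + (1−q)·7 ⟹ 9 + 1q = 7 + 4q ⟹ q = 2/3.

p = 5/16, q = 2/3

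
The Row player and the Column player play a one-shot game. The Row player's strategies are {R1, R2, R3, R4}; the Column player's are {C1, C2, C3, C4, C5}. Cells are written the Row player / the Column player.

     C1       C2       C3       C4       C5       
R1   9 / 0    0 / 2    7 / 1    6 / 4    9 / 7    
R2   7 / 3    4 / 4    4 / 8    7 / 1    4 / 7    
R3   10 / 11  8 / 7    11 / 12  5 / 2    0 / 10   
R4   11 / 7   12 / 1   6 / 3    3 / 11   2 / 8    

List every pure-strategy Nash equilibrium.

Check mutual best responses: a cell is a NE iff neither player can gain by unilaterally deviating.
The Row player's best responses — vs C1: R4 (payoff 11); vs C2: R4 (payoff 12); vs C3: R3 (payoff 11); vs C4: R2 (payoff 7); vs C5: R1 (payoff 9).
The Column player's best responses — vs R1: C5 (payoff 7); vs R2: C3 (payoff 8); vs R3: C3 (payoff 12); vs R4: C4 (payoff 11).
Mutual best responses occur at (R1, C5) and (R3, C3); at each, neither player gains by switching.

(R1, C5) and (R3, C3)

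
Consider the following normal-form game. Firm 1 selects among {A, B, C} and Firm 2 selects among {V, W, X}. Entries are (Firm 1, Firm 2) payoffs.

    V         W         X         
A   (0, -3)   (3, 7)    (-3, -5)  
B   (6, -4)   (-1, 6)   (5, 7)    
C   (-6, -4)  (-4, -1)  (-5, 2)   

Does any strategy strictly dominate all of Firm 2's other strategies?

No strictly dominant strategy

A strategy is strictly dominant if it gives Firm 2 a strictly higher payoff than every other strategy, against every choice by the opponent.
V is not dominant: against A, W gives 7 > -3.
W is not dominant: against B, X gives 7 > 6.
X is not dominant: against A, V gives -3 > -5.
No single strategy is best against every opponent action.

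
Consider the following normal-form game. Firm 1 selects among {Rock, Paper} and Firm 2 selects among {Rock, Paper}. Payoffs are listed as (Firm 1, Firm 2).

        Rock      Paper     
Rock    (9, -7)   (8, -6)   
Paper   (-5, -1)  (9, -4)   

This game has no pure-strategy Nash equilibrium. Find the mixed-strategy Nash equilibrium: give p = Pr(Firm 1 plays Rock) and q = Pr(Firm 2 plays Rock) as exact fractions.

In a mixed NE each player is indifferent between their pure strategies, so the opponent's mix sets the indifference.
Firm 2 indifferent between Rock and Paper: p·(-7) + (1−p)·(-1) = p·(-6) + (1−p)·(-4) ⟹ (-1) + (-6)p = (-4) + (-2)p ⟹ p = 3/4.
Firm 1 indifferent between Rock and Paper: q·9 + (1−q)·8 = q·(-5) + (1−q)·9 ⟹ 8 + 1q = 9 + (-14)q ⟹ q = 1/15.

p = 3/4, q = 1/15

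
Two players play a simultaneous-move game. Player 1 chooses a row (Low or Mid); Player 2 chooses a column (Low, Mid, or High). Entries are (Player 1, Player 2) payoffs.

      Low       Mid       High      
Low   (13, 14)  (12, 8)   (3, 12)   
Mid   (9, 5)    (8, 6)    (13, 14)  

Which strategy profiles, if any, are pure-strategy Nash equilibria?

Check mutual best responses: a cell is a NE iff neither player can gain by unilaterally deviating.
Player 1's best responses — vs Low: Low (payoff 13); vs Mid: Low (payoff 12); vs High: Mid (payoff 13).
Player 2's best responses — vs Low: Low (payoff 14); vs Mid: High (payoff 14).
Mutual best responses occur at (Low, Low) and (Mid, High); at each, neither player gains by switching.

(Low, Low) and (Mid, High)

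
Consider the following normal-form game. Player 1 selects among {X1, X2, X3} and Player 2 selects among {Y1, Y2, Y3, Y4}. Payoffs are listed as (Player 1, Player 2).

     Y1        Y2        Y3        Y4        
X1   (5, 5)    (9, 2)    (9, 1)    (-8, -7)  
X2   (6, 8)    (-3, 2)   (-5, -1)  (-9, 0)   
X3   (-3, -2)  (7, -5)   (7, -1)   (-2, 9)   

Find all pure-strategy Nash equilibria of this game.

A profile is a Nash equilibrium when each player is best-responding to the other.
Player 1's best responses — vs Y1: X2 (payoff 6); vs Y2: X1 (payoff 9); vs Y3: X1 (payoff 9); vs Y4: X3 (payoff -2).
Player 2's best responses — vs X1: Y1 (payoff 5); vs X2: Y1 (payoff 8); vs X3: Y4 (payoff 9).
Mutual best responses occur at (X2, Y1) and (X3, Y4); at each, neither player gains by switching.

(X2, Y1) and (X3, Y4)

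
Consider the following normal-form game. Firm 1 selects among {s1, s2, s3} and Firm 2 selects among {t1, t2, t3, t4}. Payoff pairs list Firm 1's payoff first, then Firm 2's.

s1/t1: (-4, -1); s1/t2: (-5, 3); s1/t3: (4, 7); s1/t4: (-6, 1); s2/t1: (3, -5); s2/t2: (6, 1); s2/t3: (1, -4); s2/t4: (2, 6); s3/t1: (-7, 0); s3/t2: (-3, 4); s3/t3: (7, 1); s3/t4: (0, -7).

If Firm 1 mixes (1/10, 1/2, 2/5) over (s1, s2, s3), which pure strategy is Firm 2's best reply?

t2

Compute Firm 2's expected payoff from each pure strategy against the given mix.
t1: (1/10)·(-1) + (1/2)·(-5) + (2/5)·0 = -13/5
t2: (1/10)·3 + (1/2)·1 + (2/5)·4 = 12/5
t3: (1/10)·7 + (1/2)·(-4) + (2/5)·1 = -9/10
t4: (1/10)·1 + (1/2)·6 + (2/5)·(-7) = 3/10
Highest expected payoff is 12/5, from t2.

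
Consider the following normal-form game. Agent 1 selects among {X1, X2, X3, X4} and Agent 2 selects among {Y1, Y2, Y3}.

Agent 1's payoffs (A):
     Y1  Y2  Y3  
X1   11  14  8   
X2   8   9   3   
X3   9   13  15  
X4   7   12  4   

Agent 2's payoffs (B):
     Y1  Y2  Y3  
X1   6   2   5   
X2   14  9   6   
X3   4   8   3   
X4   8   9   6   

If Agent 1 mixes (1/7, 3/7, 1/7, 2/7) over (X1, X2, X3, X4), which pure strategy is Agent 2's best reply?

Y1

Compute Agent 2's expected payoff from each pure strategy against the given mix.
Y1: (1/7)·6 + (3/7)·14 + (1/7)·4 + (2/7)·8 = 68/7
Y2: (1/7)·2 + (3/7)·9 + (1/7)·8 + (2/7)·9 = 55/7
Y3: (1/7)·5 + (3/7)·6 + (1/7)·3 + (2/7)·6 = 38/7
Highest expected payoff is 68/7, from Y1.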